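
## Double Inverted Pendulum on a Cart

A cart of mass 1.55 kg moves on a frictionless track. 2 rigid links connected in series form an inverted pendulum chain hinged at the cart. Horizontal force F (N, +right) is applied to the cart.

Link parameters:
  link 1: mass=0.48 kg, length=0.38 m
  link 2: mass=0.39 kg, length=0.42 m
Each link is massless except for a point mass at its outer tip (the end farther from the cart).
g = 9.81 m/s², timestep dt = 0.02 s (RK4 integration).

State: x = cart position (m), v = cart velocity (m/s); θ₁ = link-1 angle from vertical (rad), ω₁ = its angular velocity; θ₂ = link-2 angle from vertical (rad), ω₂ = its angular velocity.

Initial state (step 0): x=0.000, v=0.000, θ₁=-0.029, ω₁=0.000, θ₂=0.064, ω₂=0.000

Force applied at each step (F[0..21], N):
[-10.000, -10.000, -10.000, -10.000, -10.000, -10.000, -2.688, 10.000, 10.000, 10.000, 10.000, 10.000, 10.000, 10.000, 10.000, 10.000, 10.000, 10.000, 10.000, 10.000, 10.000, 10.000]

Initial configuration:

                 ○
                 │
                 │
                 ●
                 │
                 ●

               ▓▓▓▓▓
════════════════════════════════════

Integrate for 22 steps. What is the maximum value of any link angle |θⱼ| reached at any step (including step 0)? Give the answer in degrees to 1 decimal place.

Answer: 36.2°

Derivation:
apply F[0]=-10.000 → step 1: x=-0.001, v=-0.126, θ₁=-0.026, ω₁=0.278, θ₂=0.065, ω₂=0.079
apply F[1]=-10.000 → step 2: x=-0.005, v=-0.252, θ₁=-0.018, ω₁=0.562, θ₂=0.067, ω₂=0.154
apply F[2]=-10.000 → step 3: x=-0.011, v=-0.380, θ₁=-0.004, ω₁=0.860, θ₂=0.071, ω₂=0.220
apply F[3]=-10.000 → step 4: x=-0.020, v=-0.510, θ₁=0.017, ω₁=1.177, θ₂=0.076, ω₂=0.274
apply F[4]=-10.000 → step 5: x=-0.032, v=-0.642, θ₁=0.044, ω₁=1.521, θ₂=0.082, ω₂=0.312
apply F[5]=-10.000 → step 6: x=-0.046, v=-0.776, θ₁=0.078, ω₁=1.897, θ₂=0.088, ω₂=0.330
apply F[6]=-2.688 → step 7: x=-0.062, v=-0.820, θ₁=0.117, ω₁=2.063, θ₂=0.095, ω₂=0.326
apply F[7]=+10.000 → step 8: x=-0.077, v=-0.705, θ₁=0.156, ω₁=1.848, θ₂=0.101, ω₂=0.295
apply F[8]=+10.000 → step 9: x=-0.090, v=-0.594, θ₁=0.192, ω₁=1.679, θ₂=0.106, ω₂=0.238
apply F[9]=+10.000 → step 10: x=-0.101, v=-0.487, θ₁=0.224, ω₁=1.551, θ₂=0.110, ω₂=0.156
apply F[10]=+10.000 → step 11: x=-0.110, v=-0.384, θ₁=0.254, ω₁=1.462, θ₂=0.113, ω₂=0.049
apply F[11]=+10.000 → step 12: x=-0.116, v=-0.284, θ₁=0.282, ω₁=1.410, θ₂=0.112, ω₂=-0.082
apply F[12]=+10.000 → step 13: x=-0.121, v=-0.187, θ₁=0.310, ω₁=1.392, θ₂=0.109, ω₂=-0.238
apply F[13]=+10.000 → step 14: x=-0.124, v=-0.093, θ₁=0.338, ω₁=1.409, θ₂=0.103, ω₂=-0.419
apply F[14]=+10.000 → step 15: x=-0.125, v=-0.001, θ₁=0.367, ω₁=1.457, θ₂=0.092, ω₂=-0.625
apply F[15]=+10.000 → step 16: x=-0.124, v=0.090, θ₁=0.397, ω₁=1.537, θ₂=0.077, ω₂=-0.857
apply F[16]=+10.000 → step 17: x=-0.121, v=0.179, θ₁=0.429, ω₁=1.645, θ₂=0.058, ω₂=-1.114
apply F[17]=+10.000 → step 18: x=-0.117, v=0.268, θ₁=0.463, ω₁=1.779, θ₂=0.033, ω₂=-1.394
apply F[18]=+10.000 → step 19: x=-0.110, v=0.357, θ₁=0.500, ω₁=1.933, θ₂=0.002, ω₂=-1.694
apply F[19]=+10.000 → step 20: x=-0.102, v=0.446, θ₁=0.540, ω₁=2.102, θ₂=-0.035, ω₂=-2.008
apply F[20]=+10.000 → step 21: x=-0.093, v=0.537, θ₁=0.584, ω₁=2.277, θ₂=-0.079, ω₂=-2.329
apply F[21]=+10.000 → step 22: x=-0.081, v=0.629, θ₁=0.631, ω₁=2.453, θ₂=-0.128, ω₂=-2.650
Max |angle| over trajectory = 0.631 rad = 36.2°.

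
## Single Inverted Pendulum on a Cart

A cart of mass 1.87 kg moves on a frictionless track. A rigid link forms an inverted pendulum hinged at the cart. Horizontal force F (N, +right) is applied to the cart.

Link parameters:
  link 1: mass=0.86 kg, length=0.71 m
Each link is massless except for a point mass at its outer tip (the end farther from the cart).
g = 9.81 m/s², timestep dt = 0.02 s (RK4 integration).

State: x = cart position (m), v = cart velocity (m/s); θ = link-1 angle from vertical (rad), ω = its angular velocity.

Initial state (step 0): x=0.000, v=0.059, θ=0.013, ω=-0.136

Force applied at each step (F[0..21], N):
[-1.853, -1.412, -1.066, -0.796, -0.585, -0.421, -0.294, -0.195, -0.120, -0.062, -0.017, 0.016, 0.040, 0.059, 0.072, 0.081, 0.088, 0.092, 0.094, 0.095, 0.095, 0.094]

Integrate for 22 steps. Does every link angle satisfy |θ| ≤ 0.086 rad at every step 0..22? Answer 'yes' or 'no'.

Answer: yes

Derivation:
apply F[0]=-1.853 → step 1: x=0.001, v=0.038, θ=0.011, ω=-0.103
apply F[1]=-1.412 → step 2: x=0.002, v=0.022, θ=0.009, ω=-0.078
apply F[2]=-1.066 → step 3: x=0.002, v=0.010, θ=0.007, ω=-0.059
apply F[3]=-0.796 → step 4: x=0.002, v=0.001, θ=0.006, ω=-0.044
apply F[4]=-0.585 → step 5: x=0.002, v=-0.006, θ=0.006, ω=-0.033
apply F[5]=-0.421 → step 6: x=0.002, v=-0.011, θ=0.005, ω=-0.024
apply F[6]=-0.294 → step 7: x=0.002, v=-0.014, θ=0.005, ω=-0.018
apply F[7]=-0.195 → step 8: x=0.001, v=-0.017, θ=0.004, ω=-0.013
apply F[8]=-0.120 → step 9: x=0.001, v=-0.019, θ=0.004, ω=-0.010
apply F[9]=-0.062 → step 10: x=0.000, v=-0.020, θ=0.004, ω=-0.007
apply F[10]=-0.017 → step 11: x=0.000, v=-0.020, θ=0.004, ω=-0.005
apply F[11]=+0.016 → step 12: x=-0.000, v=-0.020, θ=0.004, ω=-0.004
apply F[12]=+0.040 → step 13: x=-0.001, v=-0.020, θ=0.004, ω=-0.003
apply F[13]=+0.059 → step 14: x=-0.001, v=-0.020, θ=0.004, ω=-0.003
apply F[14]=+0.072 → step 15: x=-0.002, v=-0.019, θ=0.004, ω=-0.002
apply F[15]=+0.081 → step 16: x=-0.002, v=-0.019, θ=0.003, ω=-0.002
apply F[16]=+0.088 → step 17: x=-0.002, v=-0.018, θ=0.003, ω=-0.002
apply F[17]=+0.092 → step 18: x=-0.003, v=-0.018, θ=0.003, ω=-0.002
apply F[18]=+0.094 → step 19: x=-0.003, v=-0.017, θ=0.003, ω=-0.002
apply F[19]=+0.095 → step 20: x=-0.003, v=-0.016, θ=0.003, ω=-0.002
apply F[20]=+0.095 → step 21: x=-0.004, v=-0.015, θ=0.003, ω=-0.002
apply F[21]=+0.094 → step 22: x=-0.004, v=-0.015, θ=0.003, ω=-0.003
Max |angle| over trajectory = 0.013 rad; bound = 0.086 → within bound.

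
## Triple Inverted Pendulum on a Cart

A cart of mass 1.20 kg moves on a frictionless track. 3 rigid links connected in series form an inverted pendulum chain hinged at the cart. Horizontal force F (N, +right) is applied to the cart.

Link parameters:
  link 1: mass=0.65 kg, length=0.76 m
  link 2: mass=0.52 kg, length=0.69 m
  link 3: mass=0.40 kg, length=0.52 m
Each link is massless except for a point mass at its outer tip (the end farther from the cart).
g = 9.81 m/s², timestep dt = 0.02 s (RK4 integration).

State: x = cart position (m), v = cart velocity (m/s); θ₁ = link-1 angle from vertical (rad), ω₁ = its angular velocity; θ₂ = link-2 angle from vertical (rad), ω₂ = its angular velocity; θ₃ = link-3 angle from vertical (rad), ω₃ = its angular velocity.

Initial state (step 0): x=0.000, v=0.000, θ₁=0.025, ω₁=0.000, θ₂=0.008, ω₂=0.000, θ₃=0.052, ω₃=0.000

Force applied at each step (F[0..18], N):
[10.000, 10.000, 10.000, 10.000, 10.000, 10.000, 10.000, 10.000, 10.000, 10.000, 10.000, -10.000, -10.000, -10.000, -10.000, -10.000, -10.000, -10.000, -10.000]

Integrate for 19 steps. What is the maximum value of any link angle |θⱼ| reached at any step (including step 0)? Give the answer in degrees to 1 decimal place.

Answer: 40.4°

Derivation:
apply F[0]=+10.000 → step 1: x=0.002, v=0.160, θ₁=0.023, ω₁=-0.198, θ₂=0.008, ω₂=-0.021, θ₃=0.052, ω₃=0.030
apply F[1]=+10.000 → step 2: x=0.006, v=0.322, θ₁=0.017, ω₁=-0.401, θ₂=0.007, ω₂=-0.040, θ₃=0.053, ω₃=0.060
apply F[2]=+10.000 → step 3: x=0.014, v=0.485, θ₁=0.007, ω₁=-0.611, θ₂=0.006, ω₂=-0.054, θ₃=0.055, ω₃=0.091
apply F[3]=+10.000 → step 4: x=0.026, v=0.652, θ₁=-0.007, ω₁=-0.832, θ₂=0.005, ω₂=-0.061, θ₃=0.057, ω₃=0.123
apply F[4]=+10.000 → step 5: x=0.041, v=0.822, θ₁=-0.026, ω₁=-1.067, θ₂=0.004, ω₂=-0.059, θ₃=0.060, ω₃=0.156
apply F[5]=+10.000 → step 6: x=0.059, v=0.997, θ₁=-0.050, ω₁=-1.320, θ₂=0.003, ω₂=-0.045, θ₃=0.063, ω₃=0.189
apply F[6]=+10.000 → step 7: x=0.081, v=1.177, θ₁=-0.079, ω₁=-1.591, θ₂=0.002, ω₂=-0.021, θ₃=0.067, ω₃=0.221
apply F[7]=+10.000 → step 8: x=0.106, v=1.359, θ₁=-0.114, ω₁=-1.878, θ₂=0.002, ω₂=0.014, θ₃=0.072, ω₃=0.251
apply F[8]=+10.000 → step 9: x=0.135, v=1.544, θ₁=-0.155, ω₁=-2.179, θ₂=0.003, ω₂=0.055, θ₃=0.077, ω₃=0.276
apply F[9]=+10.000 → step 10: x=0.168, v=1.728, θ₁=-0.201, ω₁=-2.487, θ₂=0.004, ω₂=0.095, θ₃=0.083, ω₃=0.295
apply F[10]=+10.000 → step 11: x=0.204, v=1.906, θ₁=-0.254, ω₁=-2.791, θ₂=0.006, ω₂=0.124, θ₃=0.089, ω₃=0.306
apply F[11]=-10.000 → step 12: x=0.241, v=1.775, θ₁=-0.309, ω₁=-2.745, θ₂=0.010, ω₂=0.212, θ₃=0.095, ω₃=0.332
apply F[12]=-10.000 → step 13: x=0.275, v=1.650, θ₁=-0.364, ω₁=-2.732, θ₂=0.015, ω₂=0.319, θ₃=0.102, ω₃=0.358
apply F[13]=-10.000 → step 14: x=0.307, v=1.529, θ₁=-0.419, ω₁=-2.744, θ₂=0.023, ω₂=0.438, θ₃=0.110, ω₃=0.383
apply F[14]=-10.000 → step 15: x=0.336, v=1.410, θ₁=-0.474, ω₁=-2.777, θ₂=0.033, ω₂=0.567, θ₃=0.117, ω₃=0.404
apply F[15]=-10.000 → step 16: x=0.363, v=1.292, θ₁=-0.530, ω₁=-2.826, θ₂=0.045, ω₂=0.700, θ₃=0.126, ω₃=0.422
apply F[16]=-10.000 → step 17: x=0.388, v=1.173, θ₁=-0.587, ω₁=-2.886, θ₂=0.061, ω₂=0.834, θ₃=0.134, ω₃=0.436
apply F[17]=-10.000 → step 18: x=0.410, v=1.052, θ₁=-0.645, ω₁=-2.955, θ₂=0.079, ω₂=0.965, θ₃=0.143, ω₃=0.446
apply F[18]=-10.000 → step 19: x=0.430, v=0.928, θ₁=-0.705, ω₁=-3.030, θ₂=0.099, ω₂=1.090, θ₃=0.152, ω₃=0.452
Max |angle| over trajectory = 0.705 rad = 40.4°.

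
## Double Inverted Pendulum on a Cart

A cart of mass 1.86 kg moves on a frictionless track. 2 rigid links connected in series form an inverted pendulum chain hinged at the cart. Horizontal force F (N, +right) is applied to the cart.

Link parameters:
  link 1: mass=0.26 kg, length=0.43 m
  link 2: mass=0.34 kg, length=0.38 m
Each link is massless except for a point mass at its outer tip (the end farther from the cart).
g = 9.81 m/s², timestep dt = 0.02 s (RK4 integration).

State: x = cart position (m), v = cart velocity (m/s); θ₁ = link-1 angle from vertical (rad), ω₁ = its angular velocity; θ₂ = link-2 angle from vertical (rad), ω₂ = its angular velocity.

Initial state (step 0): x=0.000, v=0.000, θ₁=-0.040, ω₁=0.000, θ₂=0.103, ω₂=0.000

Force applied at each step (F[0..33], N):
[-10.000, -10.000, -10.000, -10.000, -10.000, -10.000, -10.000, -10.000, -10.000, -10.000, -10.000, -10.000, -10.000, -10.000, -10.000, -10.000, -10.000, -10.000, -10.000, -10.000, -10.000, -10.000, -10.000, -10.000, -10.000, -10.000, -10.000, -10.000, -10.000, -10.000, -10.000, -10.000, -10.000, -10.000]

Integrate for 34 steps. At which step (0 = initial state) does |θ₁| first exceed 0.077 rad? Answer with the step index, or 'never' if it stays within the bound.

Answer: 9

Derivation:
apply F[0]=-10.000 → step 1: x=-0.001, v=-0.105, θ₁=-0.039, ω₁=0.142, θ₂=0.105, ω₂=0.169
apply F[1]=-10.000 → step 2: x=-0.004, v=-0.210, θ₁=-0.034, ω₁=0.287, θ₂=0.110, ω₂=0.337
apply F[2]=-10.000 → step 3: x=-0.009, v=-0.316, θ₁=-0.027, ω₁=0.435, θ₂=0.118, ω₂=0.506
apply F[3]=-10.000 → step 4: x=-0.017, v=-0.422, θ₁=-0.017, ω₁=0.589, θ₂=0.130, ω₂=0.673
apply F[4]=-10.000 → step 5: x=-0.026, v=-0.529, θ₁=-0.003, ω₁=0.752, θ₂=0.145, ω₂=0.839
apply F[5]=-10.000 → step 6: x=-0.038, v=-0.637, θ₁=0.013, ω₁=0.925, θ₂=0.164, ω₂=1.003
apply F[6]=-10.000 → step 7: x=-0.052, v=-0.746, θ₁=0.034, ω₁=1.111, θ₂=0.185, ω₂=1.162
apply F[7]=-10.000 → step 8: x=-0.068, v=-0.856, θ₁=0.058, ω₁=1.314, θ₂=0.210, ω₂=1.315
apply F[8]=-10.000 → step 9: x=-0.086, v=-0.967, θ₁=0.086, ω₁=1.536, θ₂=0.238, ω₂=1.460
apply F[9]=-10.000 → step 10: x=-0.107, v=-1.079, θ₁=0.119, ω₁=1.780, θ₂=0.268, ω₂=1.592
apply F[10]=-10.000 → step 11: x=-0.129, v=-1.192, θ₁=0.158, ω₁=2.050, θ₂=0.301, ω₂=1.709
apply F[11]=-10.000 → step 12: x=-0.154, v=-1.307, θ₁=0.202, ω₁=2.349, θ₂=0.337, ω₂=1.807
apply F[12]=-10.000 → step 13: x=-0.181, v=-1.421, θ₁=0.252, ω₁=2.678, θ₂=0.373, ω₂=1.881
apply F[13]=-10.000 → step 14: x=-0.211, v=-1.535, θ₁=0.309, ω₁=3.038, θ₂=0.412, ω₂=1.929
apply F[14]=-10.000 → step 15: x=-0.243, v=-1.646, θ₁=0.374, ω₁=3.428, θ₂=0.450, ω₂=1.952
apply F[15]=-10.000 → step 16: x=-0.277, v=-1.755, θ₁=0.446, ω₁=3.841, θ₂=0.489, ω₂=1.955
apply F[16]=-10.000 → step 17: x=-0.313, v=-1.857, θ₁=0.527, ω₁=4.268, θ₂=0.529, ω₂=1.951
apply F[17]=-10.000 → step 18: x=-0.351, v=-1.952, θ₁=0.617, ω₁=4.692, θ₂=0.568, ω₂=1.963
apply F[18]=-10.000 → step 19: x=-0.391, v=-2.035, θ₁=0.715, ω₁=5.095, θ₂=0.607, ω₂=2.021
apply F[19]=-10.000 → step 20: x=-0.432, v=-2.107, θ₁=0.820, ω₁=5.456, θ₂=0.649, ω₂=2.158
apply F[20]=-10.000 → step 21: x=-0.475, v=-2.164, θ₁=0.933, ω₁=5.760, θ₂=0.694, ω₂=2.407
apply F[21]=-10.000 → step 22: x=-0.519, v=-2.209, θ₁=1.050, ω₁=5.997, θ₂=0.746, ω₂=2.788
apply F[22]=-10.000 → step 23: x=-0.563, v=-2.241, θ₁=1.172, ω₁=6.162, θ₂=0.807, ω₂=3.310
apply F[23]=-10.000 → step 24: x=-0.609, v=-2.262, θ₁=1.296, ω₁=6.252, θ₂=0.879, ω₂=3.971
apply F[24]=-10.000 → step 25: x=-0.654, v=-2.272, θ₁=1.422, ω₁=6.263, θ₂=0.967, ω₂=4.764
apply F[25]=-10.000 → step 26: x=-0.699, v=-2.273, θ₁=1.546, ω₁=6.187, θ₂=1.071, ω₂=5.676
apply F[26]=-10.000 → step 27: x=-0.745, v=-2.263, θ₁=1.668, ω₁=6.016, θ₂=1.194, ω₂=6.692
apply F[27]=-10.000 → step 28: x=-0.790, v=-2.241, θ₁=1.786, ω₁=5.749, θ₂=1.339, ω₂=7.789
apply F[28]=-10.000 → step 29: x=-0.834, v=-2.206, θ₁=1.898, ω₁=5.402, θ₂=1.506, ω₂=8.932
apply F[29]=-10.000 → step 30: x=-0.878, v=-2.152, θ₁=2.002, ω₁=5.035, θ₂=1.696, ω₂=10.055
apply F[30]=-10.000 → step 31: x=-0.920, v=-2.076, θ₁=2.100, ω₁=4.779, θ₂=1.907, ω₂=11.018
apply F[31]=-10.000 → step 32: x=-0.961, v=-1.980, θ₁=2.195, ω₁=4.835, θ₂=2.134, ω₂=11.595
apply F[32]=-10.000 → step 33: x=-0.999, v=-1.875, θ₁=2.297, ω₁=5.366, θ₂=2.367, ω₂=11.562
apply F[33]=-10.000 → step 34: x=-1.036, v=-1.780, θ₁=2.413, ω₁=6.346, θ₂=2.592, ω₂=10.876
|θ₁| = 0.086 > 0.077 first at step 9.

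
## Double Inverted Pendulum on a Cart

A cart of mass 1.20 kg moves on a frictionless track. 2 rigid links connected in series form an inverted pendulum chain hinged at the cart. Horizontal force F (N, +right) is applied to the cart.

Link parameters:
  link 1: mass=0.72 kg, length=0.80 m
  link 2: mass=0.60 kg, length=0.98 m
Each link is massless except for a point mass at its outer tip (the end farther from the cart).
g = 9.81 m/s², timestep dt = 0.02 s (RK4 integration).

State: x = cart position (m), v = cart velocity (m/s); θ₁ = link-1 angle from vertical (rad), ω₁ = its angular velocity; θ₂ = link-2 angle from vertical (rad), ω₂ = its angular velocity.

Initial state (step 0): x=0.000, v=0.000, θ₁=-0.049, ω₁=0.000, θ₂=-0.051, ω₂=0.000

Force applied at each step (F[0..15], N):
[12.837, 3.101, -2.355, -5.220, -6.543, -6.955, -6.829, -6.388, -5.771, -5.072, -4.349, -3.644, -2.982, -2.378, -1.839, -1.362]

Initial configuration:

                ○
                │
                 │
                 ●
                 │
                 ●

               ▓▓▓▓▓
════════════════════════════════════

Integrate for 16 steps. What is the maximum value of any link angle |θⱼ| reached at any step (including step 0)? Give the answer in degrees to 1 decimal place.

apply F[0]=+12.837 → step 1: x=0.002, v=0.224, θ₁=-0.052, ω₁=-0.292, θ₂=-0.051, ω₂=-0.000
apply F[1]=+3.101 → step 2: x=0.007, v=0.287, θ₁=-0.059, ω₁=-0.385, θ₂=-0.051, ω₂=0.001
apply F[2]=-2.355 → step 3: x=0.013, v=0.261, θ₁=-0.066, ω₁=-0.370, θ₂=-0.051, ω₂=0.005
apply F[3]=-5.220 → step 4: x=0.017, v=0.190, θ₁=-0.073, ω₁=-0.302, θ₂=-0.051, ω₂=0.012
apply F[4]=-6.543 → step 5: x=0.020, v=0.097, θ₁=-0.078, ω₁=-0.211, θ₂=-0.050, ω₂=0.022
apply F[5]=-6.955 → step 6: x=0.021, v=-0.001, θ₁=-0.081, ω₁=-0.114, θ₂=-0.050, ω₂=0.033
apply F[6]=-6.829 → step 7: x=0.020, v=-0.096, θ₁=-0.083, ω₁=-0.022, θ₂=-0.049, ω₂=0.045
apply F[7]=-6.388 → step 8: x=0.017, v=-0.184, θ₁=-0.082, ω₁=0.060, θ₂=-0.048, ω₂=0.058
apply F[8]=-5.771 → step 9: x=0.013, v=-0.262, θ₁=-0.080, ω₁=0.130, θ₂=-0.047, ω₂=0.071
apply F[9]=-5.072 → step 10: x=0.007, v=-0.330, θ₁=-0.077, ω₁=0.188, θ₂=-0.045, ω₂=0.083
apply F[10]=-4.349 → step 11: x=-0.000, v=-0.386, θ₁=-0.073, ω₁=0.233, θ₂=-0.043, ω₂=0.095
apply F[11]=-3.644 → step 12: x=-0.008, v=-0.431, θ₁=-0.068, ω₁=0.266, θ₂=-0.041, ω₂=0.105
apply F[12]=-2.982 → step 13: x=-0.017, v=-0.467, θ₁=-0.062, ω₁=0.290, θ₂=-0.039, ω₂=0.114
apply F[13]=-2.378 → step 14: x=-0.027, v=-0.493, θ₁=-0.057, ω₁=0.304, θ₂=-0.037, ω₂=0.122
apply F[14]=-1.839 → step 15: x=-0.037, v=-0.513, θ₁=-0.050, ω₁=0.311, θ₂=-0.034, ω₂=0.129
apply F[15]=-1.362 → step 16: x=-0.047, v=-0.525, θ₁=-0.044, ω₁=0.313, θ₂=-0.032, ω₂=0.134
Max |angle| over trajectory = 0.083 rad = 4.7°.

Answer: 4.7°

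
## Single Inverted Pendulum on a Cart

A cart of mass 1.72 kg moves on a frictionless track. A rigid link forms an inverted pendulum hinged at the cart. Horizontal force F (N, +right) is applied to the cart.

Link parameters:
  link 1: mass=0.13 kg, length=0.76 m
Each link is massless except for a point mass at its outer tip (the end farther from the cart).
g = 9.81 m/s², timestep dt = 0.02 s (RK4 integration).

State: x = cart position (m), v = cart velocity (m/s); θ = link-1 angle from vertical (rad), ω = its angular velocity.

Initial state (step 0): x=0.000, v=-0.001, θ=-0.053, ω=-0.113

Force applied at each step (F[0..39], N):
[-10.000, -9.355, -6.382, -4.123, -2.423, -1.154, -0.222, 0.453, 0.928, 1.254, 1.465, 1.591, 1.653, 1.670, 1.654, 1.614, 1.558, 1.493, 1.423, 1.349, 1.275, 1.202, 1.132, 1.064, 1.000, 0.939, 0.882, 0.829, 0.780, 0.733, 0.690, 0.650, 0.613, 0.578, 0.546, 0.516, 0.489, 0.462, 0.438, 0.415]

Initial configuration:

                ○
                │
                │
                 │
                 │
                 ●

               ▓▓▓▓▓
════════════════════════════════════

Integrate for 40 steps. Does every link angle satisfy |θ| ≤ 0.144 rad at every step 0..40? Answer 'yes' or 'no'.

Answer: yes

Derivation:
apply F[0]=-10.000 → step 1: x=-0.001, v=-0.116, θ=-0.054, ω=0.025
apply F[1]=-9.355 → step 2: x=-0.005, v=-0.224, θ=-0.052, ω=0.153
apply F[2]=-6.382 → step 3: x=-0.010, v=-0.298, θ=-0.048, ω=0.237
apply F[3]=-4.123 → step 4: x=-0.016, v=-0.345, θ=-0.043, ω=0.287
apply F[4]=-2.423 → step 5: x=-0.023, v=-0.373, θ=-0.037, ω=0.313
apply F[5]=-1.154 → step 6: x=-0.031, v=-0.386, θ=-0.031, ω=0.321
apply F[6]=-0.222 → step 7: x=-0.039, v=-0.388, θ=-0.024, ω=0.317
apply F[7]=+0.453 → step 8: x=-0.046, v=-0.382, θ=-0.018, ω=0.304
apply F[8]=+0.928 → step 9: x=-0.054, v=-0.371, θ=-0.012, ω=0.286
apply F[9]=+1.254 → step 10: x=-0.061, v=-0.357, θ=-0.007, ω=0.264
apply F[10]=+1.465 → step 11: x=-0.068, v=-0.339, θ=-0.002, ω=0.240
apply F[11]=+1.591 → step 12: x=-0.075, v=-0.321, θ=0.003, ω=0.216
apply F[12]=+1.653 → step 13: x=-0.081, v=-0.302, θ=0.007, ω=0.192
apply F[13]=+1.670 → step 14: x=-0.087, v=-0.282, θ=0.011, ω=0.169
apply F[14]=+1.654 → step 15: x=-0.092, v=-0.263, θ=0.014, ω=0.147
apply F[15]=+1.614 → step 16: x=-0.097, v=-0.245, θ=0.017, ω=0.127
apply F[16]=+1.558 → step 17: x=-0.102, v=-0.227, θ=0.019, ω=0.108
apply F[17]=+1.493 → step 18: x=-0.107, v=-0.210, θ=0.021, ω=0.091
apply F[18]=+1.423 → step 19: x=-0.111, v=-0.194, θ=0.022, ω=0.075
apply F[19]=+1.349 → step 20: x=-0.114, v=-0.178, θ=0.024, ω=0.061
apply F[20]=+1.275 → step 21: x=-0.118, v=-0.164, θ=0.025, ω=0.048
apply F[21]=+1.202 → step 22: x=-0.121, v=-0.150, θ=0.026, ω=0.037
apply F[22]=+1.132 → step 23: x=-0.124, v=-0.138, θ=0.026, ω=0.026
apply F[23]=+1.064 → step 24: x=-0.126, v=-0.126, θ=0.027, ω=0.018
apply F[24]=+1.000 → step 25: x=-0.129, v=-0.114, θ=0.027, ω=0.010
apply F[25]=+0.939 → step 26: x=-0.131, v=-0.104, θ=0.027, ω=0.003
apply F[26]=+0.882 → step 27: x=-0.133, v=-0.094, θ=0.027, ω=-0.003
apply F[27]=+0.829 → step 28: x=-0.135, v=-0.085, θ=0.027, ω=-0.008
apply F[28]=+0.780 → step 29: x=-0.136, v=-0.076, θ=0.027, ω=-0.012
apply F[29]=+0.733 → step 30: x=-0.138, v=-0.068, θ=0.027, ω=-0.016
apply F[30]=+0.690 → step 31: x=-0.139, v=-0.060, θ=0.026, ω=-0.019
apply F[31]=+0.650 → step 32: x=-0.140, v=-0.053, θ=0.026, ω=-0.022
apply F[32]=+0.613 → step 33: x=-0.141, v=-0.046, θ=0.025, ω=-0.024
apply F[33]=+0.578 → step 34: x=-0.142, v=-0.040, θ=0.025, ω=-0.026
apply F[34]=+0.546 → step 35: x=-0.143, v=-0.034, θ=0.024, ω=-0.028
apply F[35]=+0.516 → step 36: x=-0.143, v=-0.028, θ=0.024, ω=-0.029
apply F[36]=+0.489 → step 37: x=-0.144, v=-0.023, θ=0.023, ω=-0.030
apply F[37]=+0.462 → step 38: x=-0.144, v=-0.018, θ=0.023, ω=-0.031
apply F[38]=+0.438 → step 39: x=-0.145, v=-0.013, θ=0.022, ω=-0.031
apply F[39]=+0.415 → step 40: x=-0.145, v=-0.009, θ=0.021, ω=-0.031
Max |angle| over trajectory = 0.054 rad; bound = 0.144 → within bound.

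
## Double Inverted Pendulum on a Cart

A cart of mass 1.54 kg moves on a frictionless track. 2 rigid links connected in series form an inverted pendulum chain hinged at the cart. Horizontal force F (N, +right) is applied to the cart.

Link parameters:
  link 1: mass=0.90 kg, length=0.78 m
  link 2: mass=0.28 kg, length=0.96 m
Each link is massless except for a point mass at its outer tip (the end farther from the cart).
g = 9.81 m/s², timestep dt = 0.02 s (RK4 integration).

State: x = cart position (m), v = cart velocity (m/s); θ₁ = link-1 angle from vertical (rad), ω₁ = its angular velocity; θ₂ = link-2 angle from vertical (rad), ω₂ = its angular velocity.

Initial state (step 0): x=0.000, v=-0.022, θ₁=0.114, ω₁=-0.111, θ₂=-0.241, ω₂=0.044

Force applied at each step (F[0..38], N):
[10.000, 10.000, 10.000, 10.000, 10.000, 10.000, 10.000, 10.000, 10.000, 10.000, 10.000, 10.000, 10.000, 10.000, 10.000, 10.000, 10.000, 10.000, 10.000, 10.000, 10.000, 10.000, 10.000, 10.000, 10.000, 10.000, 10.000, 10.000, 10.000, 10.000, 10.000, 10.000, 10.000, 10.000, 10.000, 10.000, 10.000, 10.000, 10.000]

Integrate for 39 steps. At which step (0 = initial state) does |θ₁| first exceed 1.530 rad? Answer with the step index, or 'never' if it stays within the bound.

Answer: 32

Derivation:
apply F[0]=+10.000 → step 1: x=0.001, v=0.091, θ₁=0.111, ω₁=-0.200, θ₂=-0.241, ω₂=-0.050
apply F[1]=+10.000 → step 2: x=0.004, v=0.204, θ₁=0.106, ω₁=-0.292, θ₂=-0.243, ω₂=-0.144
apply F[2]=+10.000 → step 3: x=0.009, v=0.318, θ₁=0.099, ω₁=-0.387, θ₂=-0.247, ω₂=-0.236
apply F[3]=+10.000 → step 4: x=0.016, v=0.434, θ₁=0.090, ω₁=-0.486, θ₂=-0.252, ω₂=-0.326
apply F[4]=+10.000 → step 5: x=0.026, v=0.551, θ₁=0.080, ω₁=-0.590, θ₂=-0.260, ω₂=-0.415
apply F[5]=+10.000 → step 6: x=0.038, v=0.670, θ₁=0.067, ω₁=-0.701, θ₂=-0.269, ω₂=-0.501
apply F[6]=+10.000 → step 7: x=0.053, v=0.792, θ₁=0.052, ω₁=-0.819, θ₂=-0.280, ω₂=-0.584
apply F[7]=+10.000 → step 8: x=0.070, v=0.916, θ₁=0.034, ω₁=-0.945, θ₂=-0.292, ω₂=-0.664
apply F[8]=+10.000 → step 9: x=0.090, v=1.042, θ₁=0.014, ω₁=-1.081, θ₂=-0.306, ω₂=-0.741
apply F[9]=+10.000 → step 10: x=0.112, v=1.172, θ₁=-0.009, ω₁=-1.228, θ₂=-0.322, ω₂=-0.812
apply F[10]=+10.000 → step 11: x=0.137, v=1.304, θ₁=-0.035, ω₁=-1.386, θ₂=-0.339, ω₂=-0.878
apply F[11]=+10.000 → step 12: x=0.164, v=1.440, θ₁=-0.065, ω₁=-1.557, θ₂=-0.357, ω₂=-0.937
apply F[12]=+10.000 → step 13: x=0.194, v=1.578, θ₁=-0.098, ω₁=-1.741, θ₂=-0.376, ω₂=-0.989
apply F[13]=+10.000 → step 14: x=0.227, v=1.718, θ₁=-0.135, ω₁=-1.938, θ₂=-0.397, ω₂=-1.032
apply F[14]=+10.000 → step 15: x=0.263, v=1.860, θ₁=-0.175, ω₁=-2.148, θ₂=-0.418, ω₂=-1.067
apply F[15]=+10.000 → step 16: x=0.302, v=2.002, θ₁=-0.221, ω₁=-2.370, θ₂=-0.439, ω₂=-1.091
apply F[16]=+10.000 → step 17: x=0.343, v=2.141, θ₁=-0.270, ω₁=-2.602, θ₂=-0.461, ω₂=-1.106
apply F[17]=+10.000 → step 18: x=0.387, v=2.277, θ₁=-0.325, ω₁=-2.842, θ₂=-0.483, ω₂=-1.113
apply F[18]=+10.000 → step 19: x=0.434, v=2.406, θ₁=-0.384, ω₁=-3.085, θ₂=-0.506, ω₂=-1.112
apply F[19]=+10.000 → step 20: x=0.483, v=2.525, θ₁=-0.448, ω₁=-3.328, θ₂=-0.528, ω₂=-1.108
apply F[20]=+10.000 → step 21: x=0.535, v=2.631, θ₁=-0.517, ω₁=-3.567, θ₂=-0.550, ω₂=-1.103
apply F[21]=+10.000 → step 22: x=0.588, v=2.722, θ₁=-0.591, ω₁=-3.798, θ₂=-0.572, ω₂=-1.102
apply F[22]=+10.000 → step 23: x=0.644, v=2.794, θ₁=-0.669, ω₁=-4.018, θ₂=-0.594, ω₂=-1.110
apply F[23]=+10.000 → step 24: x=0.700, v=2.846, θ₁=-0.751, ω₁=-4.226, θ₂=-0.616, ω₂=-1.132
apply F[24]=+10.000 → step 25: x=0.757, v=2.877, θ₁=-0.838, ω₁=-4.420, θ₂=-0.639, ω₂=-1.173
apply F[25]=+10.000 → step 26: x=0.815, v=2.886, θ₁=-0.928, ω₁=-4.602, θ₂=-0.664, ω₂=-1.237
apply F[26]=+10.000 → step 27: x=0.873, v=2.874, θ₁=-1.022, ω₁=-4.774, θ₂=-0.689, ω₂=-1.327
apply F[27]=+10.000 → step 28: x=0.930, v=2.841, θ₁=-1.119, ω₁=-4.938, θ₂=-0.717, ω₂=-1.447
apply F[28]=+10.000 → step 29: x=0.986, v=2.787, θ₁=-1.219, ω₁=-5.096, θ₂=-0.747, ω₂=-1.598
apply F[29]=+10.000 → step 30: x=1.041, v=2.712, θ₁=-1.323, ω₁=-5.253, θ₂=-0.781, ω₂=-1.783
apply F[30]=+10.000 → step 31: x=1.095, v=2.618, θ₁=-1.429, ω₁=-5.411, θ₂=-0.819, ω₂=-2.005
apply F[31]=+10.000 → step 32: x=1.146, v=2.503, θ₁=-1.539, ω₁=-5.571, θ₂=-0.861, ω₂=-2.268
apply F[32]=+10.000 → step 33: x=1.195, v=2.369, θ₁=-1.652, ω₁=-5.737, θ₂=-0.910, ω₂=-2.575
apply F[33]=+10.000 → step 34: x=1.240, v=2.217, θ₁=-1.769, ω₁=-5.908, θ₂=-0.965, ω₂=-2.931
apply F[34]=+10.000 → step 35: x=1.283, v=2.046, θ₁=-1.889, ω₁=-6.084, θ₂=-1.027, ω₂=-3.342
apply F[35]=+10.000 → step 36: x=1.322, v=1.858, θ₁=-2.012, ω₁=-6.262, θ₂=-1.099, ω₂=-3.815
apply F[36]=+10.000 → step 37: x=1.357, v=1.658, θ₁=-2.139, ω₁=-6.434, θ₂=-1.180, ω₂=-4.358
apply F[37]=+10.000 → step 38: x=1.388, v=1.449, θ₁=-2.269, ω₁=-6.588, θ₂=-1.274, ω₂=-4.979
apply F[38]=+10.000 → step 39: x=1.415, v=1.243, θ₁=-2.402, ω₁=-6.702, θ₂=-1.380, ω₂=-5.683
|θ₁| = 1.539 > 1.530 first at step 32.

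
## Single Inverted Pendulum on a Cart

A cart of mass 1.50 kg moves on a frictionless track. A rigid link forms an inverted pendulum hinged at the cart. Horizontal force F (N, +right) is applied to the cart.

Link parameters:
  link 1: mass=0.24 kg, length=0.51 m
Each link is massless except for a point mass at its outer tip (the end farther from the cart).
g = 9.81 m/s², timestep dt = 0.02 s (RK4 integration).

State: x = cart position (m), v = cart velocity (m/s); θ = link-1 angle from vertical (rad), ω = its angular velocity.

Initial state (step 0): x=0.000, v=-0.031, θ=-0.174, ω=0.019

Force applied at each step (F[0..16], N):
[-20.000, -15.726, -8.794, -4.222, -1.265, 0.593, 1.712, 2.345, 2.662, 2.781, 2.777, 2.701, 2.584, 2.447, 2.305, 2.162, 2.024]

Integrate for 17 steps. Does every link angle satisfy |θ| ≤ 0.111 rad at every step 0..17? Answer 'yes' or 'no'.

Answer: no

Derivation:
apply F[0]=-20.000 → step 1: x=-0.003, v=-0.291, θ=-0.169, ω=0.456
apply F[1]=-15.726 → step 2: x=-0.011, v=-0.495, θ=-0.157, ω=0.787
apply F[2]=-8.794 → step 3: x=-0.022, v=-0.607, θ=-0.139, ω=0.948
apply F[3]=-4.222 → step 4: x=-0.035, v=-0.660, θ=-0.120, ω=1.000
apply F[4]=-1.265 → step 5: x=-0.048, v=-0.673, θ=-0.100, ω=0.985
apply F[5]=+0.593 → step 6: x=-0.061, v=-0.663, θ=-0.081, ω=0.929
apply F[6]=+1.712 → step 7: x=-0.074, v=-0.638, θ=-0.063, ω=0.853
apply F[7]=+2.345 → step 8: x=-0.087, v=-0.605, θ=-0.047, ω=0.767
apply F[8]=+2.662 → step 9: x=-0.099, v=-0.568, θ=-0.033, ω=0.680
apply F[9]=+2.781 → step 10: x=-0.110, v=-0.530, θ=-0.020, ω=0.596
apply F[10]=+2.777 → step 11: x=-0.120, v=-0.493, θ=-0.009, ω=0.517
apply F[11]=+2.701 → step 12: x=-0.129, v=-0.457, θ=0.001, ω=0.444
apply F[12]=+2.584 → step 13: x=-0.138, v=-0.422, θ=0.009, ω=0.379
apply F[13]=+2.447 → step 14: x=-0.146, v=-0.390, θ=0.016, ω=0.321
apply F[14]=+2.305 → step 15: x=-0.154, v=-0.360, θ=0.022, ω=0.269
apply F[15]=+2.162 → step 16: x=-0.161, v=-0.332, θ=0.027, ω=0.224
apply F[16]=+2.024 → step 17: x=-0.167, v=-0.306, θ=0.031, ω=0.184
Max |angle| over trajectory = 0.174 rad; bound = 0.111 → exceeded.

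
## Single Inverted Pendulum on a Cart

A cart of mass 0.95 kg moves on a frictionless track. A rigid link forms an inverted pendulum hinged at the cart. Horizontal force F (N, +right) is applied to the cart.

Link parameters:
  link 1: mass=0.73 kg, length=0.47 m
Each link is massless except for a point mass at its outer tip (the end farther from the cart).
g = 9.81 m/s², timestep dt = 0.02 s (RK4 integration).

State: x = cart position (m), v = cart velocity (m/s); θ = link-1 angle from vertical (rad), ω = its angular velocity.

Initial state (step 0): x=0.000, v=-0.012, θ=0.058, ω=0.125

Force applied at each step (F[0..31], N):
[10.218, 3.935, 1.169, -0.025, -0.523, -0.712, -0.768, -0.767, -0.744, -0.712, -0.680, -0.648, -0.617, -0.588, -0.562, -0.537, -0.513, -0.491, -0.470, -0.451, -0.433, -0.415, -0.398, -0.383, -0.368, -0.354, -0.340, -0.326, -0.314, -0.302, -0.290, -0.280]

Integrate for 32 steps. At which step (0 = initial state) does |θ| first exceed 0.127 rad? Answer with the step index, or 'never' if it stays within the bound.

Answer: never

Derivation:
apply F[0]=+10.218 → step 1: x=0.002, v=0.194, θ=0.056, ω=-0.288
apply F[1]=+3.935 → step 2: x=0.006, v=0.269, θ=0.049, ω=-0.425
apply F[2]=+1.169 → step 3: x=0.012, v=0.287, θ=0.041, ω=-0.444
apply F[3]=-0.025 → step 4: x=0.018, v=0.281, θ=0.032, ω=-0.416
apply F[4]=-0.523 → step 5: x=0.023, v=0.265, θ=0.024, ω=-0.372
apply F[5]=-0.712 → step 6: x=0.028, v=0.247, θ=0.017, ω=-0.325
apply F[6]=-0.768 → step 7: x=0.033, v=0.229, θ=0.011, ω=-0.281
apply F[7]=-0.767 → step 8: x=0.037, v=0.212, θ=0.006, ω=-0.240
apply F[8]=-0.744 → step 9: x=0.041, v=0.195, θ=0.001, ω=-0.204
apply F[9]=-0.712 → step 10: x=0.045, v=0.181, θ=-0.002, ω=-0.173
apply F[10]=-0.680 → step 11: x=0.049, v=0.167, θ=-0.006, ω=-0.145
apply F[11]=-0.648 → step 12: x=0.052, v=0.154, θ=-0.008, ω=-0.121
apply F[12]=-0.617 → step 13: x=0.055, v=0.143, θ=-0.010, ω=-0.100
apply F[13]=-0.588 → step 14: x=0.058, v=0.132, θ=-0.012, ω=-0.082
apply F[14]=-0.562 → step 15: x=0.060, v=0.122, θ=-0.014, ω=-0.067
apply F[15]=-0.537 → step 16: x=0.063, v=0.113, θ=-0.015, ω=-0.053
apply F[16]=-0.513 → step 17: x=0.065, v=0.104, θ=-0.016, ω=-0.042
apply F[17]=-0.491 → step 18: x=0.067, v=0.097, θ=-0.017, ω=-0.032
apply F[18]=-0.470 → step 19: x=0.069, v=0.089, θ=-0.017, ω=-0.023
apply F[19]=-0.451 → step 20: x=0.070, v=0.082, θ=-0.018, ω=-0.016
apply F[20]=-0.433 → step 21: x=0.072, v=0.076, θ=-0.018, ω=-0.009
apply F[21]=-0.415 → step 22: x=0.073, v=0.070, θ=-0.018, ω=-0.004
apply F[22]=-0.398 → step 23: x=0.075, v=0.064, θ=-0.018, ω=0.001
apply F[23]=-0.383 → step 24: x=0.076, v=0.059, θ=-0.018, ω=0.005
apply F[24]=-0.368 → step 25: x=0.077, v=0.054, θ=-0.018, ω=0.008
apply F[25]=-0.354 → step 26: x=0.078, v=0.049, θ=-0.018, ω=0.011
apply F[26]=-0.340 → step 27: x=0.079, v=0.044, θ=-0.017, ω=0.013
apply F[27]=-0.326 → step 28: x=0.080, v=0.040, θ=-0.017, ω=0.015
apply F[28]=-0.314 → step 29: x=0.081, v=0.036, θ=-0.017, ω=0.016
apply F[29]=-0.302 → step 30: x=0.081, v=0.032, θ=-0.016, ω=0.018
apply F[30]=-0.290 → step 31: x=0.082, v=0.029, θ=-0.016, ω=0.019
apply F[31]=-0.280 → step 32: x=0.082, v=0.025, θ=-0.016, ω=0.020
max |θ| = 0.058 ≤ 0.127 over all 33 states.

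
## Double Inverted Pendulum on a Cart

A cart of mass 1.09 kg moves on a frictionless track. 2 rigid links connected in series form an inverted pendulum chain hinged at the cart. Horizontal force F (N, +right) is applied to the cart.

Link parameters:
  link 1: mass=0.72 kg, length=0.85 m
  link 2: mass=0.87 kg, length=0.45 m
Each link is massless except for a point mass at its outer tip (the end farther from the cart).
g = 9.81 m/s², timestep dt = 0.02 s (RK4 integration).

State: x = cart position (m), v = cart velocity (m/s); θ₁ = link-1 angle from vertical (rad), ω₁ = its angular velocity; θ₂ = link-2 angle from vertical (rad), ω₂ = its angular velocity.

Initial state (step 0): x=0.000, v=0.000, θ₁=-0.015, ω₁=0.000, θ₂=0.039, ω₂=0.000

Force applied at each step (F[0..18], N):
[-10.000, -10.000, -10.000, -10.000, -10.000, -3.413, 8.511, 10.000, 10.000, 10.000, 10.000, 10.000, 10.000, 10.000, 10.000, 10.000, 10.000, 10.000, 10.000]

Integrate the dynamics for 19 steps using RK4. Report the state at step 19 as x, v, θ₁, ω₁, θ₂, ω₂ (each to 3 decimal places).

Answer: x=-0.077, v=0.872, θ₁=0.131, ω₁=-0.415, θ₂=0.017, ω₂=-0.716

Derivation:
apply F[0]=-10.000 → step 1: x=-0.002, v=-0.179, θ₁=-0.013, ω₁=0.193, θ₂=0.040, ω₂=0.052
apply F[1]=-10.000 → step 2: x=-0.007, v=-0.360, θ₁=-0.007, ω₁=0.388, θ₂=0.041, ω₂=0.101
apply F[2]=-10.000 → step 3: x=-0.016, v=-0.543, θ₁=0.003, ω₁=0.591, θ₂=0.044, ω₂=0.143
apply F[3]=-10.000 → step 4: x=-0.029, v=-0.728, θ₁=0.016, ω₁=0.802, θ₂=0.047, ω₂=0.176
apply F[4]=-10.000 → step 5: x=-0.045, v=-0.918, θ₁=0.035, ω₁=1.025, θ₂=0.050, ω₂=0.196
apply F[5]=-3.413 → step 6: x=-0.064, v=-0.992, θ₁=0.056, ω₁=1.121, θ₂=0.054, ω₂=0.202
apply F[6]=+8.511 → step 7: x=-0.083, v=-0.854, θ₁=0.077, ω₁=0.977, θ₂=0.058, ω₂=0.193
apply F[7]=+10.000 → step 8: x=-0.098, v=-0.695, θ₁=0.095, ω₁=0.818, θ₂=0.062, ω₂=0.168
apply F[8]=+10.000 → step 9: x=-0.111, v=-0.542, θ₁=0.110, ω₁=0.673, θ₂=0.065, ω₂=0.130
apply F[9]=+10.000 → step 10: x=-0.120, v=-0.393, θ₁=0.122, ω₁=0.540, θ₂=0.067, ω₂=0.079
apply F[10]=+10.000 → step 11: x=-0.127, v=-0.248, θ₁=0.132, ω₁=0.418, θ₂=0.068, ω₂=0.019
apply F[11]=+10.000 → step 12: x=-0.130, v=-0.106, θ₁=0.139, ω₁=0.303, θ₂=0.068, ω₂=-0.050
apply F[12]=+10.000 → step 13: x=-0.131, v=0.034, θ₁=0.144, ω₁=0.195, θ₂=0.066, ω₂=-0.127
apply F[13]=+10.000 → step 14: x=-0.129, v=0.173, θ₁=0.147, ω₁=0.091, θ₂=0.063, ω₂=-0.211
apply F[14]=+10.000 → step 15: x=-0.124, v=0.311, θ₁=0.147, ω₁=-0.010, θ₂=0.058, ω₂=-0.301
apply F[15]=+10.000 → step 16: x=-0.116, v=0.449, θ₁=0.146, ω₁=-0.109, θ₂=0.051, ω₂=-0.397
apply F[16]=+10.000 → step 17: x=-0.106, v=0.588, θ₁=0.143, ω₁=-0.209, θ₂=0.042, ω₂=-0.499
apply F[17]=+10.000 → step 18: x=-0.093, v=0.729, θ₁=0.138, ω₁=-0.310, θ₂=0.031, ω₂=-0.605
apply F[18]=+10.000 → step 19: x=-0.077, v=0.872, θ₁=0.131, ω₁=-0.415, θ₂=0.017, ω₂=-0.716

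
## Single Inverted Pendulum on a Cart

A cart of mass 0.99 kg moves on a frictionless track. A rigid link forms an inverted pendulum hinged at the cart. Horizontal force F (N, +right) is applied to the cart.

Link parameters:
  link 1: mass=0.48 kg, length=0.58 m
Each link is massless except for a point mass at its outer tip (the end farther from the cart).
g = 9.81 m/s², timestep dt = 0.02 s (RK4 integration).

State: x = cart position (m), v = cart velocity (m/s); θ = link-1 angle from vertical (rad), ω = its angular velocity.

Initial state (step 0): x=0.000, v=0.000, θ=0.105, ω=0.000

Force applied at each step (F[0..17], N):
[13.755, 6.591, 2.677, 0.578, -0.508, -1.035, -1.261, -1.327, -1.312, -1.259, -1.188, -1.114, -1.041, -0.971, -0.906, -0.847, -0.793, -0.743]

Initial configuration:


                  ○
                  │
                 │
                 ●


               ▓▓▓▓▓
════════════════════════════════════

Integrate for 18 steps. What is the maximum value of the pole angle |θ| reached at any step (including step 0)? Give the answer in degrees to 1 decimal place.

Answer: 6.0°

Derivation:
apply F[0]=+13.755 → step 1: x=0.003, v=0.267, θ=0.101, ω=-0.422
apply F[1]=+6.591 → step 2: x=0.009, v=0.390, θ=0.091, ω=-0.602
apply F[2]=+2.677 → step 3: x=0.018, v=0.437, θ=0.078, ω=-0.653
apply F[3]=+0.578 → step 4: x=0.026, v=0.442, θ=0.065, ω=-0.638
apply F[4]=-0.508 → step 5: x=0.035, v=0.426, θ=0.053, ω=-0.591
apply F[5]=-1.035 → step 6: x=0.043, v=0.401, θ=0.042, ω=-0.531
apply F[6]=-1.261 → step 7: x=0.051, v=0.372, θ=0.032, ω=-0.469
apply F[7]=-1.327 → step 8: x=0.058, v=0.342, θ=0.023, ω=-0.409
apply F[8]=-1.312 → step 9: x=0.065, v=0.314, θ=0.015, ω=-0.354
apply F[9]=-1.259 → step 10: x=0.071, v=0.288, θ=0.009, ω=-0.304
apply F[10]=-1.188 → step 11: x=0.076, v=0.263, θ=0.003, ω=-0.260
apply F[11]=-1.114 → step 12: x=0.081, v=0.240, θ=-0.002, ω=-0.221
apply F[12]=-1.041 → step 13: x=0.086, v=0.220, θ=-0.006, ω=-0.187
apply F[13]=-0.971 → step 14: x=0.090, v=0.201, θ=-0.009, ω=-0.157
apply F[14]=-0.906 → step 15: x=0.094, v=0.184, θ=-0.012, ω=-0.131
apply F[15]=-0.847 → step 16: x=0.097, v=0.168, θ=-0.015, ω=-0.108
apply F[16]=-0.793 → step 17: x=0.101, v=0.153, θ=-0.017, ω=-0.088
apply F[17]=-0.743 → step 18: x=0.104, v=0.140, θ=-0.018, ω=-0.071
Max |angle| over trajectory = 0.105 rad = 6.0°.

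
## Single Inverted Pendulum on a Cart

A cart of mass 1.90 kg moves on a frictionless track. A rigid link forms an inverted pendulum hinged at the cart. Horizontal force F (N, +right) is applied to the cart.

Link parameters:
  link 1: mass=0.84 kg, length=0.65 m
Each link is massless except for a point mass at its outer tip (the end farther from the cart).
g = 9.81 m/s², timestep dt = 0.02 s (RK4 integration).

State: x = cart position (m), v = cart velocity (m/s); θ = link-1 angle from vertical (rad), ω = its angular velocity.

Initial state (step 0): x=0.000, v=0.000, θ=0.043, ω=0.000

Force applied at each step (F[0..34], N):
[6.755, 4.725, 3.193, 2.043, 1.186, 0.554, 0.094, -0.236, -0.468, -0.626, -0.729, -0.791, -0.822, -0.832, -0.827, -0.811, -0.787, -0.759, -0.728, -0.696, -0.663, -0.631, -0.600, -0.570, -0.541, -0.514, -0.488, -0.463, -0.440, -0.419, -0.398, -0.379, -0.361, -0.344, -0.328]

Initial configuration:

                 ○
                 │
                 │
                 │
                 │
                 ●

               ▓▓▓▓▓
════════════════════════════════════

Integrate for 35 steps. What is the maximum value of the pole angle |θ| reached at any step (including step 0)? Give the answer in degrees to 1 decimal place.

apply F[0]=+6.755 → step 1: x=0.001, v=0.067, θ=0.042, ω=-0.091
apply F[1]=+4.725 → step 2: x=0.002, v=0.114, θ=0.040, ω=-0.149
apply F[2]=+3.193 → step 3: x=0.005, v=0.144, θ=0.036, ω=-0.184
apply F[3]=+2.043 → step 4: x=0.008, v=0.162, θ=0.033, ω=-0.202
apply F[4]=+1.186 → step 5: x=0.011, v=0.172, θ=0.028, ω=-0.208
apply F[5]=+0.554 → step 6: x=0.015, v=0.176, θ=0.024, ω=-0.206
apply F[6]=+0.094 → step 7: x=0.018, v=0.175, θ=0.020, ω=-0.198
apply F[7]=-0.236 → step 8: x=0.022, v=0.171, θ=0.016, ω=-0.186
apply F[8]=-0.468 → step 9: x=0.025, v=0.165, θ=0.013, ω=-0.172
apply F[9]=-0.626 → step 10: x=0.028, v=0.157, θ=0.010, ω=-0.157
apply F[10]=-0.729 → step 11: x=0.032, v=0.149, θ=0.007, ω=-0.142
apply F[11]=-0.791 → step 12: x=0.034, v=0.140, θ=0.004, ω=-0.127
apply F[12]=-0.822 → step 13: x=0.037, v=0.131, θ=0.001, ω=-0.112
apply F[13]=-0.832 → step 14: x=0.040, v=0.122, θ=-0.001, ω=-0.099
apply F[14]=-0.827 → step 15: x=0.042, v=0.114, θ=-0.002, ω=-0.086
apply F[15]=-0.811 → step 16: x=0.044, v=0.105, θ=-0.004, ω=-0.074
apply F[16]=-0.787 → step 17: x=0.046, v=0.097, θ=-0.005, ω=-0.063
apply F[17]=-0.759 → step 18: x=0.048, v=0.090, θ=-0.007, ω=-0.054
apply F[18]=-0.728 → step 19: x=0.050, v=0.083, θ=-0.008, ω=-0.045
apply F[19]=-0.696 → step 20: x=0.051, v=0.076, θ=-0.008, ω=-0.037
apply F[20]=-0.663 → step 21: x=0.053, v=0.070, θ=-0.009, ω=-0.030
apply F[21]=-0.631 → step 22: x=0.054, v=0.064, θ=-0.010, ω=-0.024
apply F[22]=-0.600 → step 23: x=0.055, v=0.059, θ=-0.010, ω=-0.019
apply F[23]=-0.570 → step 24: x=0.057, v=0.054, θ=-0.010, ω=-0.014
apply F[24]=-0.541 → step 25: x=0.058, v=0.049, θ=-0.011, ω=-0.010
apply F[25]=-0.514 → step 26: x=0.059, v=0.044, θ=-0.011, ω=-0.006
apply F[26]=-0.488 → step 27: x=0.059, v=0.040, θ=-0.011, ω=-0.003
apply F[27]=-0.463 → step 28: x=0.060, v=0.036, θ=-0.011, ω=-0.000
apply F[28]=-0.440 → step 29: x=0.061, v=0.033, θ=-0.011, ω=0.002
apply F[29]=-0.419 → step 30: x=0.061, v=0.029, θ=-0.011, ω=0.004
apply F[30]=-0.398 → step 31: x=0.062, v=0.026, θ=-0.011, ω=0.006
apply F[31]=-0.379 → step 32: x=0.063, v=0.023, θ=-0.011, ω=0.007
apply F[32]=-0.361 → step 33: x=0.063, v=0.020, θ=-0.011, ω=0.008
apply F[33]=-0.344 → step 34: x=0.063, v=0.017, θ=-0.010, ω=0.009
apply F[34]=-0.328 → step 35: x=0.064, v=0.015, θ=-0.010, ω=0.010
Max |angle| over trajectory = 0.043 rad = 2.5°.

Answer: 2.5°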